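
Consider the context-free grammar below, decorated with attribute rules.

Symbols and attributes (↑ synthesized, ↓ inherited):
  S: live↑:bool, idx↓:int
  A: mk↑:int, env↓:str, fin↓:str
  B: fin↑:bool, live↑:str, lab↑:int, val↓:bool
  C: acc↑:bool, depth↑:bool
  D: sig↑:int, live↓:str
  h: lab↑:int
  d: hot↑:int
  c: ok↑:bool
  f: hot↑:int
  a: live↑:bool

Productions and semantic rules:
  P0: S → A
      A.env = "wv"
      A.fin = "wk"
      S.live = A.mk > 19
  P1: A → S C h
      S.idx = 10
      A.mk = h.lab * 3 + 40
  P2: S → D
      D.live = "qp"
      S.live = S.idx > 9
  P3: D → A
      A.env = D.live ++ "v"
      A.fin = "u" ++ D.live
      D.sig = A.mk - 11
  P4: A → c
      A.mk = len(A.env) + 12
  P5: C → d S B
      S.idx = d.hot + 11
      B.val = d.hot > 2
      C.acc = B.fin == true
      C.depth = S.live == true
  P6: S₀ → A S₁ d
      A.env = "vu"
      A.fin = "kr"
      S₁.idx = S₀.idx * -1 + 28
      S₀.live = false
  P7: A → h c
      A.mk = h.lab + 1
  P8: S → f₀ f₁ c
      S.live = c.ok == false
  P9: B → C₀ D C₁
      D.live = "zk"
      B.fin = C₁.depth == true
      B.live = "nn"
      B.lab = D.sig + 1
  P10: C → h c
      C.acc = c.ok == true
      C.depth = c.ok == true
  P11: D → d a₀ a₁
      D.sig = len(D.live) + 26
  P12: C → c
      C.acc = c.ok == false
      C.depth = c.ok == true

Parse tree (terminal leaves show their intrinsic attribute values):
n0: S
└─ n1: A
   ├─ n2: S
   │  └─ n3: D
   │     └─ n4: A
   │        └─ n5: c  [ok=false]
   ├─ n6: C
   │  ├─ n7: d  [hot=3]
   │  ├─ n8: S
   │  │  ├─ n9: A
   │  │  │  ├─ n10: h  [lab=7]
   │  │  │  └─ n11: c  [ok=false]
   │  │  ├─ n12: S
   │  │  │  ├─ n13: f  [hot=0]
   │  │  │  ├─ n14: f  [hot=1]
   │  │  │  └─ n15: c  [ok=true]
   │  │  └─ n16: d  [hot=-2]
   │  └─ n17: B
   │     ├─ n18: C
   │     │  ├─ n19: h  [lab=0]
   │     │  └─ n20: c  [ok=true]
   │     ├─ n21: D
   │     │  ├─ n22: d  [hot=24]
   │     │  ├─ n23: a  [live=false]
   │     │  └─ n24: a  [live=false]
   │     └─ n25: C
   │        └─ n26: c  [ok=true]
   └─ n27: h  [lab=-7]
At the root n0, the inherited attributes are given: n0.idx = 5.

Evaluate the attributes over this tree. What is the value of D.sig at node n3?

1. n0.idx = 5  [given at root]
2. n1.env = "wv"  ["wv"]
3. n1.fin = "wk"  ["wk"]
4. n2.idx = 10  [10]
5. n3.live = "qp"  ["qp"]
6. n4.env = "qpv"  [D.live ++ "v"]
7. n4.fin = "uqp"  ["u" ++ D.live]
8. n5.ok = false  [terminal]
9. n4.mk = 15  [len(A.env) + 12]
10. n3.sig = 4  [A.mk - 11]
11. n2.live = true  [S.idx > 9]
12. n7.hot = 3  [terminal]
13. n8.idx = 14  [d.hot + 11]
14. n9.env = "vu"  ["vu"]
15. n9.fin = "kr"  ["kr"]
16. n10.lab = 7  [terminal]
17. n11.ok = false  [terminal]
18. n9.mk = 8  [h.lab + 1]
19. n12.idx = 14  [S₀.idx * -1 + 28]
20. n13.hot = 0  [terminal]
21. n14.hot = 1  [terminal]
22. n15.ok = true  [terminal]
23. n12.live = false  [c.ok == false]
24. n16.hot = -2  [terminal]
25. n8.live = false  [false]
26. n17.val = true  [d.hot > 2]
27. n19.lab = 0  [terminal]
28. n20.ok = true  [terminal]
29. n18.acc = true  [c.ok == true]
30. n18.depth = true  [c.ok == true]
31. n21.live = "zk"  ["zk"]
32. n22.hot = 24  [terminal]
33. n23.live = false  [terminal]
34. n24.live = false  [terminal]
35. n21.sig = 28  [len(D.live) + 26]
36. n26.ok = true  [terminal]
37. n25.acc = false  [c.ok == false]
38. n25.depth = true  [c.ok == true]
39. n17.fin = true  [C₁.depth == true]
40. n17.live = "nn"  ["nn"]
41. n17.lab = 29  [D.sig + 1]
42. n6.acc = true  [B.fin == true]
43. n6.depth = false  [S.live == true]
44. n27.lab = -7  [terminal]
45. n1.mk = 19  [h.lab * 3 + 40]
46. n0.live = false  [A.mk > 19]

4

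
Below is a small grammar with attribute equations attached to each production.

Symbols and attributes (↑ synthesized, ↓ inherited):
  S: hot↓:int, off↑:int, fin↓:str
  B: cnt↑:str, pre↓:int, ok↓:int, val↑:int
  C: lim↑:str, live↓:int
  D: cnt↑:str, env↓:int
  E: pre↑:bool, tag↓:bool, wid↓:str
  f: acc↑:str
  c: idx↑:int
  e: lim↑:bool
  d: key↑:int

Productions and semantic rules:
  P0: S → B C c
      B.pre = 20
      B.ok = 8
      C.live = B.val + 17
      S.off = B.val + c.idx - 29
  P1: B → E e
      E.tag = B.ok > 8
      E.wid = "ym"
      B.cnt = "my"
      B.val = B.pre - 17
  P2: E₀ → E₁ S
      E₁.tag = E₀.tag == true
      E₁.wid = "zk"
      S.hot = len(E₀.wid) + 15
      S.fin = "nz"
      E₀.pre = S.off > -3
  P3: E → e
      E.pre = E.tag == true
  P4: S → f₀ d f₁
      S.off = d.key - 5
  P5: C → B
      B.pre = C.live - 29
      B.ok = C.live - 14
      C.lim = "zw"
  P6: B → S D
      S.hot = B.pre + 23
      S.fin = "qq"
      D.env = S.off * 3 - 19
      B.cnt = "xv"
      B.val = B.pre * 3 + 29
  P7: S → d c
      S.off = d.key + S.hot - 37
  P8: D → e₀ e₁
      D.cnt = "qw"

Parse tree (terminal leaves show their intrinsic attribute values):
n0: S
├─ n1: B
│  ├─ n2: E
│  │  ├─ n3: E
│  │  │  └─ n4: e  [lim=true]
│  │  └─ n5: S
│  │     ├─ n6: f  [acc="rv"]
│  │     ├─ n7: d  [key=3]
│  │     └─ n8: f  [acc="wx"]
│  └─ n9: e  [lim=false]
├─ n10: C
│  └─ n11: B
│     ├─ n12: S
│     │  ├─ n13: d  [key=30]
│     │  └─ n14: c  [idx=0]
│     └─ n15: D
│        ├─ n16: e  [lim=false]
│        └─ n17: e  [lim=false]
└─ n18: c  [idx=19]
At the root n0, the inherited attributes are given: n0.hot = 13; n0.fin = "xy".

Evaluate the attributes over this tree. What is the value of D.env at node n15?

1. n0.hot = 13  [given at root]
2. n0.fin = "xy"  [given at root]
3. n1.pre = 20  [20]
4. n1.ok = 8  [8]
5. n2.tag = false  [B.ok > 8]
6. n2.wid = "ym"  ["ym"]
7. n3.tag = false  [E₀.tag == true]
8. n3.wid = "zk"  ["zk"]
9. n4.lim = true  [terminal]
10. n3.pre = false  [E.tag == true]
11. n5.hot = 17  [len(E₀.wid) + 15]
12. n5.fin = "nz"  ["nz"]
13. n6.acc = "rv"  [terminal]
14. n7.key = 3  [terminal]
15. n8.acc = "wx"  [terminal]
16. n5.off = -2  [d.key - 5]
17. n2.pre = true  [S.off > -3]
18. n9.lim = false  [terminal]
19. n1.cnt = "my"  ["my"]
20. n1.val = 3  [B.pre - 17]
21. n10.live = 20  [B.val + 17]
22. n11.pre = -9  [C.live - 29]
23. n11.ok = 6  [C.live - 14]
24. n12.hot = 14  [B.pre + 23]
25. n12.fin = "qq"  ["qq"]
26. n13.key = 30  [terminal]
27. n14.idx = 0  [terminal]
28. n12.off = 7  [d.key + S.hot - 37]
29. n15.env = 2  [S.off * 3 - 19]
30. n16.lim = false  [terminal]
31. n17.lim = false  [terminal]
32. n15.cnt = "qw"  ["qw"]
33. n11.cnt = "xv"  ["xv"]
34. n11.val = 2  [B.pre * 3 + 29]
35. n10.lim = "zw"  ["zw"]
36. n18.idx = 19  [terminal]
37. n0.off = -7  [B.val + c.idx - 29]

2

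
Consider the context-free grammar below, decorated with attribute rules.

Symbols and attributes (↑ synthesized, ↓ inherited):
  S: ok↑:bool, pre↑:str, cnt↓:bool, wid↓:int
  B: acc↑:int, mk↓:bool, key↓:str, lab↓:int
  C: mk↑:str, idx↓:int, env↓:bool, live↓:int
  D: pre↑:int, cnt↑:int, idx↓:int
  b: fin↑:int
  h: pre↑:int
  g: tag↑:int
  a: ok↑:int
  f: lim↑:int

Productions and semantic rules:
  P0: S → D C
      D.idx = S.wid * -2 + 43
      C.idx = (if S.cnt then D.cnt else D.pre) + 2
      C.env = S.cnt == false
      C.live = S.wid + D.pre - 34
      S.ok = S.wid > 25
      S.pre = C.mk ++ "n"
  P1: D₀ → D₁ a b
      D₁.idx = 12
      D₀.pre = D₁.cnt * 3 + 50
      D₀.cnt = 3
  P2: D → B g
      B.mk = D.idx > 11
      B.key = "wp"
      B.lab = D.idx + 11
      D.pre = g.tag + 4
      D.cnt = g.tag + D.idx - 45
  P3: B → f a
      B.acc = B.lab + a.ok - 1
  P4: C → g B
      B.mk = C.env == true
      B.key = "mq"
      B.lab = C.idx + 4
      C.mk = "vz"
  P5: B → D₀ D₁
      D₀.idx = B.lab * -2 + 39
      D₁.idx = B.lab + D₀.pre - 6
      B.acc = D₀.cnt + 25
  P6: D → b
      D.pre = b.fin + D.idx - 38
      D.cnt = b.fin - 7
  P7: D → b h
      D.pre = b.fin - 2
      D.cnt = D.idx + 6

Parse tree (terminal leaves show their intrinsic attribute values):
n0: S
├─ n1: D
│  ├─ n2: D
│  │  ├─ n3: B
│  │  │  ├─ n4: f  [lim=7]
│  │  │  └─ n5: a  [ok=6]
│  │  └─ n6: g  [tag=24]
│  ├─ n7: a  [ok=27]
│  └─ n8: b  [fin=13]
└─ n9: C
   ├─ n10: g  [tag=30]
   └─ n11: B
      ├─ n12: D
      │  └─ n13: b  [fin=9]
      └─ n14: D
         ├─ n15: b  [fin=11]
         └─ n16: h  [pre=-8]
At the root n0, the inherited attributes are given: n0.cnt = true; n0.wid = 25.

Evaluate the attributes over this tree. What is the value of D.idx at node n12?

21

1. n0.cnt = true  [given at root]
2. n0.wid = 25  [given at root]
3. n1.idx = -7  [S.wid * -2 + 43]
4. n2.idx = 12  [12]
5. n3.mk = true  [D.idx > 11]
6. n3.key = "wp"  ["wp"]
7. n3.lab = 23  [D.idx + 11]
8. n4.lim = 7  [terminal]
9. n5.ok = 6  [terminal]
10. n3.acc = 28  [B.lab + a.ok - 1]
11. n6.tag = 24  [terminal]
12. n2.pre = 28  [g.tag + 4]
13. n2.cnt = -9  [g.tag + D.idx - 45]
14. n7.ok = 27  [terminal]
15. n8.fin = 13  [terminal]
16. n1.pre = 23  [D₁.cnt * 3 + 50]
17. n1.cnt = 3  [3]
18. n9.idx = 5  [(if S.cnt then D.cnt else D.pre) + 2]
19. n9.env = false  [S.cnt == false]
20. n9.live = 14  [S.wid + D.pre - 34]
21. n10.tag = 30  [terminal]
22. n11.mk = false  [C.env == true]
23. n11.key = "mq"  ["mq"]
24. n11.lab = 9  [C.idx + 4]
25. n12.idx = 21  [B.lab * -2 + 39]
26. n13.fin = 9  [terminal]
27. n12.pre = -8  [b.fin + D.idx - 38]
28. n12.cnt = 2  [b.fin - 7]
29. n14.idx = -5  [B.lab + D₀.pre - 6]
30. n15.fin = 11  [terminal]
31. n16.pre = -8  [terminal]
32. n14.pre = 9  [b.fin - 2]
33. n14.cnt = 1  [D.idx + 6]
34. n11.acc = 27  [D₀.cnt + 25]
35. n9.mk = "vz"  ["vz"]
36. n0.ok = false  [S.wid > 25]
37. n0.pre = "vzn"  [C.mk ++ "n"]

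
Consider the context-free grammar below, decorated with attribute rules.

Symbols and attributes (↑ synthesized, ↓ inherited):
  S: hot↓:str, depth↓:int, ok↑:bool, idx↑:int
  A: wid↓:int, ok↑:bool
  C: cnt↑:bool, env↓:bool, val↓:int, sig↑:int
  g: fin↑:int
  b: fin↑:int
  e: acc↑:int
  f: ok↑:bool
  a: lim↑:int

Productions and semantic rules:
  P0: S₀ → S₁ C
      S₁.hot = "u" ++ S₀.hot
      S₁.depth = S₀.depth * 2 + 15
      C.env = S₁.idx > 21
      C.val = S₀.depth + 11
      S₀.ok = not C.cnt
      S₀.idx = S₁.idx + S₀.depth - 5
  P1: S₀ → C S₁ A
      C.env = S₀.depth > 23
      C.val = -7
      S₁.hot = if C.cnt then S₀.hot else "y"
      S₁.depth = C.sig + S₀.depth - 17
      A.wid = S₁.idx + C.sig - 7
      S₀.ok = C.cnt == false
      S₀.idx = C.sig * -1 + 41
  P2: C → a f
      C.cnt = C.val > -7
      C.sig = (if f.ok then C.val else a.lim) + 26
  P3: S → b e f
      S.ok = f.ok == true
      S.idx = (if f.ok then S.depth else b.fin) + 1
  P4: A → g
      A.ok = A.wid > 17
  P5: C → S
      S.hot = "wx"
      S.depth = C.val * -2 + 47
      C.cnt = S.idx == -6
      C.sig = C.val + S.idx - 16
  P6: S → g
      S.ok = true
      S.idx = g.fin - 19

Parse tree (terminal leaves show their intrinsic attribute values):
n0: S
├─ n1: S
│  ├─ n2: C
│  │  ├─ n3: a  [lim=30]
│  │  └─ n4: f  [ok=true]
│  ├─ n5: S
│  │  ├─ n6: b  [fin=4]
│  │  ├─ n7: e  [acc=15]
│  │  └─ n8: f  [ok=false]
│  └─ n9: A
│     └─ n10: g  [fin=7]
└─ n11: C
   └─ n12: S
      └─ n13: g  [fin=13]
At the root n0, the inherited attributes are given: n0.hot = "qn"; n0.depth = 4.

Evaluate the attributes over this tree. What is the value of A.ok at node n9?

1. n0.hot = "qn"  [given at root]
2. n0.depth = 4  [given at root]
3. n1.hot = "uqn"  ["u" ++ S₀.hot]
4. n1.depth = 23  [S₀.depth * 2 + 15]
5. n2.env = false  [S₀.depth > 23]
6. n2.val = -7  [-7]
7. n3.lim = 30  [terminal]
8. n4.ok = true  [terminal]
9. n2.cnt = false  [C.val > -7]
10. n2.sig = 19  [(if f.ok then C.val else a.lim) + 26]
11. n5.hot = "y"  [if C.cnt then S₀.hot else "y"]
12. n5.depth = 25  [C.sig + S₀.depth - 17]
13. n6.fin = 4  [terminal]
14. n7.acc = 15  [terminal]
15. n8.ok = false  [terminal]
16. n5.ok = false  [f.ok == true]
17. n5.idx = 5  [(if f.ok then S.depth else b.fin) + 1]
18. n9.wid = 17  [S₁.idx + C.sig - 7]
19. n10.fin = 7  [terminal]
20. n9.ok = false  [A.wid > 17]
21. n1.ok = true  [C.cnt == false]
22. n1.idx = 22  [C.sig * -1 + 41]
23. n11.env = true  [S₁.idx > 21]
24. n11.val = 15  [S₀.depth + 11]
25. n12.hot = "wx"  ["wx"]
26. n12.depth = 17  [C.val * -2 + 47]
27. n13.fin = 13  [terminal]
28. n12.ok = true  [true]
29. n12.idx = -6  [g.fin - 19]
30. n11.cnt = true  [S.idx == -6]
31. n11.sig = -7  [C.val + S.idx - 16]
32. n0.ok = false  [not C.cnt]
33. n0.idx = 21  [S₁.idx + S₀.depth - 5]

false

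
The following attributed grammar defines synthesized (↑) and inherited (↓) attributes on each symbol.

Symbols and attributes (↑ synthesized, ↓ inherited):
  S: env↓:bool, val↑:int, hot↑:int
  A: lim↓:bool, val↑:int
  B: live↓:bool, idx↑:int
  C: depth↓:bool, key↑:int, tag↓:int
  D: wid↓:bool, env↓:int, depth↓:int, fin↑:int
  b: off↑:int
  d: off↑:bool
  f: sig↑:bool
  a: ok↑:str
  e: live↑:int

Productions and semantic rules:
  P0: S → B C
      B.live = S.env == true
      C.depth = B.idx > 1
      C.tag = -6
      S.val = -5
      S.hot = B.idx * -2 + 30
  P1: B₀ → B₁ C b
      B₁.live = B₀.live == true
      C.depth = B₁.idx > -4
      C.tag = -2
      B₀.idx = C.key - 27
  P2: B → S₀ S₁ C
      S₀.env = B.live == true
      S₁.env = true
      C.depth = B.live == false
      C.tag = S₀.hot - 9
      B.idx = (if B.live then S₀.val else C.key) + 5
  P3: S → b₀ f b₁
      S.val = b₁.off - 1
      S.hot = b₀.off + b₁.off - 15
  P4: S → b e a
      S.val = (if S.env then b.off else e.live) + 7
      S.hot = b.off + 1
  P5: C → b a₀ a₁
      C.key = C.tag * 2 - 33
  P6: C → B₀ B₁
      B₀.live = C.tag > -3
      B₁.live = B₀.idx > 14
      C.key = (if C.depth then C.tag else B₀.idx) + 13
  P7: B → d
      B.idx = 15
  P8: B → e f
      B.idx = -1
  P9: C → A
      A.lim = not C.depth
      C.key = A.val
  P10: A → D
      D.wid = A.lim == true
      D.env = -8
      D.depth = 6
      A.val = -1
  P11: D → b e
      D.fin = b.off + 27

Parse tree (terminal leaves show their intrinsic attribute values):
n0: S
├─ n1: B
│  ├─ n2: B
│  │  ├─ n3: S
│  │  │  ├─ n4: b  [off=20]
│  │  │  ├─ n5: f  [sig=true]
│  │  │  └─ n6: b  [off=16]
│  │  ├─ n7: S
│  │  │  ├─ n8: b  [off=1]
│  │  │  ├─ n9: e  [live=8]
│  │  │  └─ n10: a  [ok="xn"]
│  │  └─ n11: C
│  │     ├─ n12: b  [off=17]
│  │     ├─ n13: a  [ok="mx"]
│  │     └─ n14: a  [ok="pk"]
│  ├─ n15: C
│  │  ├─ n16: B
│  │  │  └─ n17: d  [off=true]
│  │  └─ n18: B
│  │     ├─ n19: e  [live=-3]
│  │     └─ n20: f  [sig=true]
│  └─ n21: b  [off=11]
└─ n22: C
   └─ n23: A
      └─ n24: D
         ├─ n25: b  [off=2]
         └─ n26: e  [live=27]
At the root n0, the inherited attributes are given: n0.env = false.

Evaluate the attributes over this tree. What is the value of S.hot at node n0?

28

1. n0.env = false  [given at root]
2. n1.live = false  [S.env == true]
3. n2.live = false  [B₀.live == true]
4. n3.env = false  [B.live == true]
5. n4.off = 20  [terminal]
6. n5.sig = true  [terminal]
7. n6.off = 16  [terminal]
8. n3.val = 15  [b₁.off - 1]
9. n3.hot = 21  [b₀.off + b₁.off - 15]
10. n7.env = true  [true]
11. n8.off = 1  [terminal]
12. n9.live = 8  [terminal]
13. n10.ok = "xn"  [terminal]
14. n7.val = 8  [(if S.env then b.off else e.live) + 7]
15. n7.hot = 2  [b.off + 1]
16. n11.depth = true  [B.live == false]
17. n11.tag = 12  [S₀.hot - 9]
18. n12.off = 17  [terminal]
19. n13.ok = "mx"  [terminal]
20. n14.ok = "pk"  [terminal]
21. n11.key = -9  [C.tag * 2 - 33]
22. n2.idx = -4  [(if B.live then S₀.val else C.key) + 5]
23. n15.depth = false  [B₁.idx > -4]
24. n15.tag = -2  [-2]
25. n16.live = true  [C.tag > -3]
26. n17.off = true  [terminal]
27. n16.idx = 15  [15]
28. n18.live = true  [B₀.idx > 14]
29. n19.live = -3  [terminal]
30. n20.sig = true  [terminal]
31. n18.idx = -1  [-1]
32. n15.key = 28  [(if C.depth then C.tag else B₀.idx) + 13]
33. n21.off = 11  [terminal]
34. n1.idx = 1  [C.key - 27]
35. n22.depth = false  [B.idx > 1]
36. n22.tag = -6  [-6]
37. n23.lim = true  [not C.depth]
38. n24.wid = true  [A.lim == true]
39. n24.env = -8  [-8]
40. n24.depth = 6  [6]
41. n25.off = 2  [terminal]
42. n26.live = 27  [terminal]
43. n24.fin = 29  [b.off + 27]
44. n23.val = -1  [-1]
45. n22.key = -1  [A.val]
46. n0.val = -5  [-5]
47. n0.hot = 28  [B.idx * -2 + 30]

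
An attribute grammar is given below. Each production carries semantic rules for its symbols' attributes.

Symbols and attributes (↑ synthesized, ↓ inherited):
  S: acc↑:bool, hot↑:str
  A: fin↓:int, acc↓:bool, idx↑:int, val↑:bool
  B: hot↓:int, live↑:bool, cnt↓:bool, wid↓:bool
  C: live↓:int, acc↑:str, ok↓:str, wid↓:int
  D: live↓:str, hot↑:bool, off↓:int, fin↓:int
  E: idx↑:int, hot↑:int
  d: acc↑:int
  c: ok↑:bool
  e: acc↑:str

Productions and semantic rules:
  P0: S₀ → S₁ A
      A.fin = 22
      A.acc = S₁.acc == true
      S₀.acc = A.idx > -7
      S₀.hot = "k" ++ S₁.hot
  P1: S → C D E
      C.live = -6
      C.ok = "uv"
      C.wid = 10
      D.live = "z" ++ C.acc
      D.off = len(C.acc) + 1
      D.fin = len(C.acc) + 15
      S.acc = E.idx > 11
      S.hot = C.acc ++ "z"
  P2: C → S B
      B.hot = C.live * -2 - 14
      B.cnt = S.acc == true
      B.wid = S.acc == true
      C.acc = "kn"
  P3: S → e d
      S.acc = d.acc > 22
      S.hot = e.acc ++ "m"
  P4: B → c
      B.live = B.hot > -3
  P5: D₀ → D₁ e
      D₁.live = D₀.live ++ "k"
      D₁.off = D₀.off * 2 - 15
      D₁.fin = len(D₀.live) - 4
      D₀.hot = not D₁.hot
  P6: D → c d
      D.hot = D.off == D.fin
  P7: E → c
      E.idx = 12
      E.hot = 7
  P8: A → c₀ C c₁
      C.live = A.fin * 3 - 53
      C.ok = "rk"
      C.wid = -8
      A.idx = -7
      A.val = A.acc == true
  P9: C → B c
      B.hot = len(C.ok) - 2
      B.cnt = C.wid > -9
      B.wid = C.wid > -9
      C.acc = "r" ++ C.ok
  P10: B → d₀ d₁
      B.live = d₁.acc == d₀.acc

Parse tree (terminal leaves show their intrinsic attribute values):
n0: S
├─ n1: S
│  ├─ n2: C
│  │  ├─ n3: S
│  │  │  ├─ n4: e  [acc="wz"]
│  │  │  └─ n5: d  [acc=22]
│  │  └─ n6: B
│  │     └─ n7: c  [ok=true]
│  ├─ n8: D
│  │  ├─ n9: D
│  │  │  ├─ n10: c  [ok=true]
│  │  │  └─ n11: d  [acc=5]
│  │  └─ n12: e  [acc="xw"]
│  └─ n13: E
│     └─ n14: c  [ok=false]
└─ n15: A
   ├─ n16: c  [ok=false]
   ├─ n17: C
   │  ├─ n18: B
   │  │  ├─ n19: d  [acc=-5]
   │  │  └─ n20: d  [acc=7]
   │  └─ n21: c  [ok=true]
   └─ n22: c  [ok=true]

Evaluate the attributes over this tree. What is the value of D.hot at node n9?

1. n2.live = -6  [-6]
2. n2.ok = "uv"  ["uv"]
3. n2.wid = 10  [10]
4. n4.acc = "wz"  [terminal]
5. n5.acc = 22  [terminal]
6. n3.acc = false  [d.acc > 22]
7. n3.hot = "wzm"  [e.acc ++ "m"]
8. n6.hot = -2  [C.live * -2 - 14]
9. n6.cnt = false  [S.acc == true]
10. n6.wid = false  [S.acc == true]
11. n7.ok = true  [terminal]
12. n6.live = true  [B.hot > -3]
13. n2.acc = "kn"  ["kn"]
14. n8.live = "zkn"  ["z" ++ C.acc]
15. n8.off = 3  [len(C.acc) + 1]
16. n8.fin = 17  [len(C.acc) + 15]
17. n9.live = "zknk"  [D₀.live ++ "k"]
18. n9.off = -9  [D₀.off * 2 - 15]
19. n9.fin = -1  [len(D₀.live) - 4]
20. n10.ok = true  [terminal]
21. n11.acc = 5  [terminal]
22. n9.hot = false  [D.off == D.fin]
23. n12.acc = "xw"  [terminal]
24. n8.hot = true  [not D₁.hot]
25. n14.ok = false  [terminal]
26. n13.idx = 12  [12]
27. n13.hot = 7  [7]
28. n1.acc = true  [E.idx > 11]
29. n1.hot = "knz"  [C.acc ++ "z"]
30. n15.fin = 22  [22]
31. n15.acc = true  [S₁.acc == true]
32. n16.ok = false  [terminal]
33. n17.live = 13  [A.fin * 3 - 53]
34. n17.ok = "rk"  ["rk"]
35. n17.wid = -8  [-8]
36. n18.hot = 0  [len(C.ok) - 2]
37. n18.cnt = true  [C.wid > -9]
38. n18.wid = true  [C.wid > -9]
39. n19.acc = -5  [terminal]
40. n20.acc = 7  [terminal]
41. n18.live = false  [d₁.acc == d₀.acc]
42. n21.ok = true  [terminal]
43. n17.acc = "rrk"  ["r" ++ C.ok]
44. n22.ok = true  [terminal]
45. n15.idx = -7  [-7]
46. n15.val = true  [A.acc == true]
47. n0.acc = false  [A.idx > -7]
48. n0.hot = "kknz"  ["k" ++ S₁.hot]

false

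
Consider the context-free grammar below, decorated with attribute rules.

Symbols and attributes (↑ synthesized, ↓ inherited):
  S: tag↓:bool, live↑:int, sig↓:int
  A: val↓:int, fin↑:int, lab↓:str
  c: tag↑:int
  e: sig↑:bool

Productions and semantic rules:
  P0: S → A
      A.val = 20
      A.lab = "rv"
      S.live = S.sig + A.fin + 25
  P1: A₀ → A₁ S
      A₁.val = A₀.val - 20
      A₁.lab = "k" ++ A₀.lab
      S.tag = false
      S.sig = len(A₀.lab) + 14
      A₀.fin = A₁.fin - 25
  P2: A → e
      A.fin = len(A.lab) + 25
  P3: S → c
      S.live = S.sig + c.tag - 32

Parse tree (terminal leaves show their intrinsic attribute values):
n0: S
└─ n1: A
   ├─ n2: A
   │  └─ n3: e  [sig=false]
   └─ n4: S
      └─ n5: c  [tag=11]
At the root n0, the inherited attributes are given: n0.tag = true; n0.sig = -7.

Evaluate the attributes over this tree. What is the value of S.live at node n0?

21

1. n0.tag = true  [given at root]
2. n0.sig = -7  [given at root]
3. n1.val = 20  [20]
4. n1.lab = "rv"  ["rv"]
5. n2.val = 0  [A₀.val - 20]
6. n2.lab = "krv"  ["k" ++ A₀.lab]
7. n3.sig = false  [terminal]
8. n2.fin = 28  [len(A.lab) + 25]
9. n4.tag = false  [false]
10. n4.sig = 16  [len(A₀.lab) + 14]
11. n5.tag = 11  [terminal]
12. n4.live = -5  [S.sig + c.tag - 32]
13. n1.fin = 3  [A₁.fin - 25]
14. n0.live = 21  [S.sig + A.fin + 25]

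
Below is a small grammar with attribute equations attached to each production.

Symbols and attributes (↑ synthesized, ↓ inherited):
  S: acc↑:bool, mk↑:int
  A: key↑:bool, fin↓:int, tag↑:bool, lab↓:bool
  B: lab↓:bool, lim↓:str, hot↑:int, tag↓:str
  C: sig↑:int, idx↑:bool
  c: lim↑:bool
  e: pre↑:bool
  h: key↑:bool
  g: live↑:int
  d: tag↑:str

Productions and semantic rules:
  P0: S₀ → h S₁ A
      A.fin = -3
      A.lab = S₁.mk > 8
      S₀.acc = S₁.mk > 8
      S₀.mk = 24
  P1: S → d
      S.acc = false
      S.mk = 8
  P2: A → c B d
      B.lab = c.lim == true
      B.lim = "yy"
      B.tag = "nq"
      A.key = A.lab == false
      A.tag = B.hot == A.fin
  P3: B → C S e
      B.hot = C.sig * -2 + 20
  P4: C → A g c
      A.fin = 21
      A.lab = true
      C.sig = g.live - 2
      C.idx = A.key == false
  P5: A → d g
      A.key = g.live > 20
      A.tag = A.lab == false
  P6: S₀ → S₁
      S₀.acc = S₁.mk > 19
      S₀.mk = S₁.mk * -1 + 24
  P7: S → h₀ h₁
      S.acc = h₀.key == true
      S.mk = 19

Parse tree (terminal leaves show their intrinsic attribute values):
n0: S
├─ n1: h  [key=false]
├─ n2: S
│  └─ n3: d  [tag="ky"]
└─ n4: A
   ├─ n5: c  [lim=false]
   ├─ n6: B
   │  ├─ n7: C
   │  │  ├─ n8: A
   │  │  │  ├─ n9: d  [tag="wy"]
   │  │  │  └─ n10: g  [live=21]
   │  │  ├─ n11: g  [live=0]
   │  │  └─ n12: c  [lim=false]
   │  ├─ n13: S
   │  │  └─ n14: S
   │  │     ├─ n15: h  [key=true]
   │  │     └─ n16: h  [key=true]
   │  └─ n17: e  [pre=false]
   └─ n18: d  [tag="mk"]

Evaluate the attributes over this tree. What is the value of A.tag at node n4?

1. n1.key = false  [terminal]
2. n3.tag = "ky"  [terminal]
3. n2.acc = false  [false]
4. n2.mk = 8  [8]
5. n4.fin = -3  [-3]
6. n4.lab = false  [S₁.mk > 8]
7. n5.lim = false  [terminal]
8. n6.lab = false  [c.lim == true]
9. n6.lim = "yy"  ["yy"]
10. n6.tag = "nq"  ["nq"]
11. n8.fin = 21  [21]
12. n8.lab = true  [true]
13. n9.tag = "wy"  [terminal]
14. n10.live = 21  [terminal]
15. n8.key = true  [g.live > 20]
16. n8.tag = false  [A.lab == false]
17. n11.live = 0  [terminal]
18. n12.lim = false  [terminal]
19. n7.sig = -2  [g.live - 2]
20. n7.idx = false  [A.key == false]
21. n15.key = true  [terminal]
22. n16.key = true  [terminal]
23. n14.acc = true  [h₀.key == true]
24. n14.mk = 19  [19]
25. n13.acc = false  [S₁.mk > 19]
26. n13.mk = 5  [S₁.mk * -1 + 24]
27. n17.pre = false  [terminal]
28. n6.hot = 24  [C.sig * -2 + 20]
29. n18.tag = "mk"  [terminal]
30. n4.key = true  [A.lab == false]
31. n4.tag = false  [B.hot == A.fin]
32. n0.acc = false  [S₁.mk > 8]
33. n0.mk = 24  [24]

false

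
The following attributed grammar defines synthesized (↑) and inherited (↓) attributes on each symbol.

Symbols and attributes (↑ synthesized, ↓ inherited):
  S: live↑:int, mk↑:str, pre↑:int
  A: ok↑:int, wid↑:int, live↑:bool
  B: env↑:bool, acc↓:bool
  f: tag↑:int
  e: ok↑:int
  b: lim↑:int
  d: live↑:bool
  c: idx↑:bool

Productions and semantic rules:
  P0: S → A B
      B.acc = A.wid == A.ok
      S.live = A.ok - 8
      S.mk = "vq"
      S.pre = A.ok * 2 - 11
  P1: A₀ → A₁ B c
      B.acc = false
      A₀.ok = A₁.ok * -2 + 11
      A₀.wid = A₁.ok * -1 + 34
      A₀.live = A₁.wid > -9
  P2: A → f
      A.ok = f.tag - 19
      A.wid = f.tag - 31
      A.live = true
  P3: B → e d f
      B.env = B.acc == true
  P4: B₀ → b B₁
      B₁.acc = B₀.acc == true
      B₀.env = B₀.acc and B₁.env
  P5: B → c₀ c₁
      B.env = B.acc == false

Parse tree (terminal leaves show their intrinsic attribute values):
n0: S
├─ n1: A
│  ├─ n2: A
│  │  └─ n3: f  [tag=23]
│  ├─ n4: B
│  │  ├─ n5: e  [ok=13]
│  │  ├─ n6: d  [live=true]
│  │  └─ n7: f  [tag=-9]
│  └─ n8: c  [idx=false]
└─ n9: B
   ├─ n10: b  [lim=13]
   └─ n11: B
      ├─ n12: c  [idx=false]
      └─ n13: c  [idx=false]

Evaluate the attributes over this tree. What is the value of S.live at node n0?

1. n3.tag = 23  [terminal]
2. n2.ok = 4  [f.tag - 19]
3. n2.wid = -8  [f.tag - 31]
4. n2.live = true  [true]
5. n4.acc = false  [false]
6. n5.ok = 13  [terminal]
7. n6.live = true  [terminal]
8. n7.tag = -9  [terminal]
9. n4.env = false  [B.acc == true]
10. n8.idx = false  [terminal]
11. n1.ok = 3  [A₁.ok * -2 + 11]
12. n1.wid = 30  [A₁.ok * -1 + 34]
13. n1.live = true  [A₁.wid > -9]
14. n9.acc = false  [A.wid == A.ok]
15. n10.lim = 13  [terminal]
16. n11.acc = false  [B₀.acc == true]
17. n12.idx = false  [terminal]
18. n13.idx = false  [terminal]
19. n11.env = true  [B.acc == false]
20. n9.env = false  [B₀.acc and B₁.env]
21. n0.live = -5  [A.ok - 8]
22. n0.mk = "vq"  ["vq"]
23. n0.pre = -5  [A.ok * 2 - 11]

-5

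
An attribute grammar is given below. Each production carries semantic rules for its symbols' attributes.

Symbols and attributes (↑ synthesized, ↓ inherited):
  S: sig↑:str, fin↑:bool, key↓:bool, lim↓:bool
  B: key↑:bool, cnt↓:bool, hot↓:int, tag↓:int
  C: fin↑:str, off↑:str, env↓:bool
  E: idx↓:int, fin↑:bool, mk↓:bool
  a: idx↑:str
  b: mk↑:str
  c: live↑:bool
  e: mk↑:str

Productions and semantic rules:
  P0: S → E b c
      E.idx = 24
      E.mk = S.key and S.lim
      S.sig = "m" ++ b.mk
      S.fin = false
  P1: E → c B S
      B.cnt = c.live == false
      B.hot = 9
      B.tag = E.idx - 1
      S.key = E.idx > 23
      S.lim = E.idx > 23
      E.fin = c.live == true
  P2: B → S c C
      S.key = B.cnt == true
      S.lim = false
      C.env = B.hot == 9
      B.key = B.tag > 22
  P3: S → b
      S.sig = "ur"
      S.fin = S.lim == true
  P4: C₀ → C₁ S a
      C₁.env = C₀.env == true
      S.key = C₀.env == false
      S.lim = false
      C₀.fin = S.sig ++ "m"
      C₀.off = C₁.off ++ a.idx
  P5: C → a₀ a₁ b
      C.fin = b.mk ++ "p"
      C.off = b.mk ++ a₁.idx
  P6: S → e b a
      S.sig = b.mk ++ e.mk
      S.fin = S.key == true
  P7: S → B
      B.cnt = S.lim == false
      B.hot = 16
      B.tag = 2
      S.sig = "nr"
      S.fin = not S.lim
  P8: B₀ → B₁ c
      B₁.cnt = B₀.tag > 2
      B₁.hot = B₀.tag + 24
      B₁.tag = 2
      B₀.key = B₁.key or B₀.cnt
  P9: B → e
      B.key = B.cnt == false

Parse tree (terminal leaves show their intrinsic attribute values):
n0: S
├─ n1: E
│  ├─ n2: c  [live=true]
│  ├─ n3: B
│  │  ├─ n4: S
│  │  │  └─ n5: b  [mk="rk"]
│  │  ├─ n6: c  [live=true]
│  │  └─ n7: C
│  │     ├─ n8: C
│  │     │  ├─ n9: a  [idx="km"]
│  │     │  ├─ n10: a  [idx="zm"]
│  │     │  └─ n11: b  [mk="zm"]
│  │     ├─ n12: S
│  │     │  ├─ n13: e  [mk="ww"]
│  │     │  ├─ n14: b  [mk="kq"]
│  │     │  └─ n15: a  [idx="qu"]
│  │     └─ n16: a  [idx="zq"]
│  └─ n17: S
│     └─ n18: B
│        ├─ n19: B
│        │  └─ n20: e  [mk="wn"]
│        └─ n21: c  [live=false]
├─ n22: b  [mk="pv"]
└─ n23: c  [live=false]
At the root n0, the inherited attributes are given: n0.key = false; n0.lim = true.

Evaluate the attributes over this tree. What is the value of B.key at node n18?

true

1. n0.key = false  [given at root]
2. n0.lim = true  [given at root]
3. n1.idx = 24  [24]
4. n1.mk = false  [S.key and S.lim]
5. n2.live = true  [terminal]
6. n3.cnt = false  [c.live == false]
7. n3.hot = 9  [9]
8. n3.tag = 23  [E.idx - 1]
9. n4.key = false  [B.cnt == true]
10. n4.lim = false  [false]
11. n5.mk = "rk"  [terminal]
12. n4.sig = "ur"  ["ur"]
13. n4.fin = false  [S.lim == true]
14. n6.live = true  [terminal]
15. n7.env = true  [B.hot == 9]
16. n8.env = true  [C₀.env == true]
17. n9.idx = "km"  [terminal]
18. n10.idx = "zm"  [terminal]
19. n11.mk = "zm"  [terminal]
20. n8.fin = "zmp"  [b.mk ++ "p"]
21. n8.off = "zmzm"  [b.mk ++ a₁.idx]
22. n12.key = false  [C₀.env == false]
23. n12.lim = false  [false]
24. n13.mk = "ww"  [terminal]
25. n14.mk = "kq"  [terminal]
26. n15.idx = "qu"  [terminal]
27. n12.sig = "kqww"  [b.mk ++ e.mk]
28. n12.fin = false  [S.key == true]
29. n16.idx = "zq"  [terminal]
30. n7.fin = "kqwwm"  [S.sig ++ "m"]
31. n7.off = "zmzmzq"  [C₁.off ++ a.idx]
32. n3.key = true  [B.tag > 22]
33. n17.key = true  [E.idx > 23]
34. n17.lim = true  [E.idx > 23]
35. n18.cnt = false  [S.lim == false]
36. n18.hot = 16  [16]
37. n18.tag = 2  [2]
38. n19.cnt = false  [B₀.tag > 2]
39. n19.hot = 26  [B₀.tag + 24]
40. n19.tag = 2  [2]
41. n20.mk = "wn"  [terminal]
42. n19.key = true  [B.cnt == false]
43. n21.live = false  [terminal]
44. n18.key = true  [B₁.key or B₀.cnt]
45. n17.sig = "nr"  ["nr"]
46. n17.fin = false  [not S.lim]
47. n1.fin = true  [c.live == true]
48. n22.mk = "pv"  [terminal]
49. n23.live = false  [terminal]
50. n0.sig = "mpv"  ["m" ++ b.mk]
51. n0.fin = false  [false]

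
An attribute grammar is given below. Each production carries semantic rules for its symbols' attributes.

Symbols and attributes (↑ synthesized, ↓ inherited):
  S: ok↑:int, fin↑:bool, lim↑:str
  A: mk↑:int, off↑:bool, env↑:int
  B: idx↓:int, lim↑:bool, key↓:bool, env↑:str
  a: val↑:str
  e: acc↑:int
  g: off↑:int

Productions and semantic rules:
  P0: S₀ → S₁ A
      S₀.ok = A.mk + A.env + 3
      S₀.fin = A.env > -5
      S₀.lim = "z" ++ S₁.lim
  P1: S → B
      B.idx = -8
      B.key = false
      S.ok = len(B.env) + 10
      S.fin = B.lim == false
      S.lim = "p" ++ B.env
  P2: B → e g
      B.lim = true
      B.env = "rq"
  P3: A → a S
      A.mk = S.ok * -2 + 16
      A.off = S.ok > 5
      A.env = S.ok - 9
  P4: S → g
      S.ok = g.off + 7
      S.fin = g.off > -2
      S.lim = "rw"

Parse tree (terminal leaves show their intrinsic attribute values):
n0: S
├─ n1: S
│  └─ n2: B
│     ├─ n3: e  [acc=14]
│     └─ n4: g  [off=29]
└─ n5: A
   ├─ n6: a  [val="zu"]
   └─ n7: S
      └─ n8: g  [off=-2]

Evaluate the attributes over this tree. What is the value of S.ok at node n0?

1. n2.idx = -8  [-8]
2. n2.key = false  [false]
3. n3.acc = 14  [terminal]
4. n4.off = 29  [terminal]
5. n2.lim = true  [true]
6. n2.env = "rq"  ["rq"]
7. n1.ok = 12  [len(B.env) + 10]
8. n1.fin = false  [B.lim == false]
9. n1.lim = "prq"  ["p" ++ B.env]
10. n6.val = "zu"  [terminal]
11. n8.off = -2  [terminal]
12. n7.ok = 5  [g.off + 7]
13. n7.fin = false  [g.off > -2]
14. n7.lim = "rw"  ["rw"]
15. n5.mk = 6  [S.ok * -2 + 16]
16. n5.off = false  [S.ok > 5]
17. n5.env = -4  [S.ok - 9]
18. n0.ok = 5  [A.mk + A.env + 3]
19. n0.fin = true  [A.env > -5]
20. n0.lim = "zprq"  ["z" ++ S₁.lim]

5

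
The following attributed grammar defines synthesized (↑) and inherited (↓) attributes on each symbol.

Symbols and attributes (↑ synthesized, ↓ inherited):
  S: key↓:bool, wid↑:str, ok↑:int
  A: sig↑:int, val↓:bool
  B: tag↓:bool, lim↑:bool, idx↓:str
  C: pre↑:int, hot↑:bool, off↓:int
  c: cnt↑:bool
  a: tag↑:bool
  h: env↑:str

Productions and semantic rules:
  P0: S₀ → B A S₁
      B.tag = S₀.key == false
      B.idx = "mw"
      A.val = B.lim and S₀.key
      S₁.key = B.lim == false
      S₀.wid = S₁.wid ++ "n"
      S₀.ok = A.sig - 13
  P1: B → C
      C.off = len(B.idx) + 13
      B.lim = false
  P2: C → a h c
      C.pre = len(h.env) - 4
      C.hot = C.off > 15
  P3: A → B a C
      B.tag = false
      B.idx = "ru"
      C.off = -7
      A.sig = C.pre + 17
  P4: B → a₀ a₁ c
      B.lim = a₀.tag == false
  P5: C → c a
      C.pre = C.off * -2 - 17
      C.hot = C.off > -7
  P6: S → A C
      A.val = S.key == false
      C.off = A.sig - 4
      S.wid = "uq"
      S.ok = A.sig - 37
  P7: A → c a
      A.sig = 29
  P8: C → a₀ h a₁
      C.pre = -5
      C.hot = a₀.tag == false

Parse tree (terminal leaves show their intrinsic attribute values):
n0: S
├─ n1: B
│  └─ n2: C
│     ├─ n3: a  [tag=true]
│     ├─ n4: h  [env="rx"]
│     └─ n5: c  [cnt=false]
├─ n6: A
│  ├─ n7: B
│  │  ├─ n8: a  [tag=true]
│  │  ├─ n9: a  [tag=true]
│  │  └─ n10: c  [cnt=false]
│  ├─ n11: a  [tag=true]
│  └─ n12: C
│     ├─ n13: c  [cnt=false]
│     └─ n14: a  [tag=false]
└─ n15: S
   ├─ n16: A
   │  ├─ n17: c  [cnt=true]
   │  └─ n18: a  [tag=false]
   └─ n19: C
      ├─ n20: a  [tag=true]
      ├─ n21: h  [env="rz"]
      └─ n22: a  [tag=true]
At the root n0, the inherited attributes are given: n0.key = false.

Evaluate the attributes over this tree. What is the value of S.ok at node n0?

1. n0.key = false  [given at root]
2. n1.tag = true  [S₀.key == false]
3. n1.idx = "mw"  ["mw"]
4. n2.off = 15  [len(B.idx) + 13]
5. n3.tag = true  [terminal]
6. n4.env = "rx"  [terminal]
7. n5.cnt = false  [terminal]
8. n2.pre = -2  [len(h.env) - 4]
9. n2.hot = false  [C.off > 15]
10. n1.lim = false  [false]
11. n6.val = false  [B.lim and S₀.key]
12. n7.tag = false  [false]
13. n7.idx = "ru"  ["ru"]
14. n8.tag = true  [terminal]
15. n9.tag = true  [terminal]
16. n10.cnt = false  [terminal]
17. n7.lim = false  [a₀.tag == false]
18. n11.tag = true  [terminal]
19. n12.off = -7  [-7]
20. n13.cnt = false  [terminal]
21. n14.tag = false  [terminal]
22. n12.pre = -3  [C.off * -2 - 17]
23. n12.hot = false  [C.off > -7]
24. n6.sig = 14  [C.pre + 17]
25. n15.key = true  [B.lim == false]
26. n16.val = false  [S.key == false]
27. n17.cnt = true  [terminal]
28. n18.tag = false  [terminal]
29. n16.sig = 29  [29]
30. n19.off = 25  [A.sig - 4]
31. n20.tag = true  [terminal]
32. n21.env = "rz"  [terminal]
33. n22.tag = true  [terminal]
34. n19.pre = -5  [-5]
35. n19.hot = false  [a₀.tag == false]
36. n15.wid = "uq"  ["uq"]
37. n15.ok = -8  [A.sig - 37]
38. n0.wid = "uqn"  [S₁.wid ++ "n"]
39. n0.ok = 1  [A.sig - 13]

1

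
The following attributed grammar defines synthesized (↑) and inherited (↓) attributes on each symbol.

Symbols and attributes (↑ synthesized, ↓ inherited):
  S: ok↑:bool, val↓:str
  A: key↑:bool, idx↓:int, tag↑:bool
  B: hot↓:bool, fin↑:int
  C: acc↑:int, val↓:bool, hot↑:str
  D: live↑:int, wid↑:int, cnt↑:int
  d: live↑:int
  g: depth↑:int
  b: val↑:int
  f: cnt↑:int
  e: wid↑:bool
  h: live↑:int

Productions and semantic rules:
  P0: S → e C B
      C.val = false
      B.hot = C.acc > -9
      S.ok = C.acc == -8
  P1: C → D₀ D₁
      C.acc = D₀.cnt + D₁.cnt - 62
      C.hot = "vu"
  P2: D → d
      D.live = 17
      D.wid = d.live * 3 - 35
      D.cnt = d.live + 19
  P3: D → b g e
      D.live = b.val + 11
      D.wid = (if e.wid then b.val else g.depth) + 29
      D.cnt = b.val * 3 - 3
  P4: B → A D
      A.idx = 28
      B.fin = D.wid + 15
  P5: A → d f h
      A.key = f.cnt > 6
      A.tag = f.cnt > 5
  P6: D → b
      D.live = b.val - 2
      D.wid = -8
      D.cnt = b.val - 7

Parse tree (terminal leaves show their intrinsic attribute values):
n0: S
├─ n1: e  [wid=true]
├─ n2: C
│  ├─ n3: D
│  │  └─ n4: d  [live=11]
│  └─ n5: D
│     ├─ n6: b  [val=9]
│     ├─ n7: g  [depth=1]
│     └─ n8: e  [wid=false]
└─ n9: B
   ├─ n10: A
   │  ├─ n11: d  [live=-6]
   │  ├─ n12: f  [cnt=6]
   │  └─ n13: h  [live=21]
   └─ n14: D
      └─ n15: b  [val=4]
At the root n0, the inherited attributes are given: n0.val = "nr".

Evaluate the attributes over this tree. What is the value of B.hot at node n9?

true

1. n0.val = "nr"  [given at root]
2. n1.wid = true  [terminal]
3. n2.val = false  [false]
4. n4.live = 11  [terminal]
5. n3.live = 17  [17]
6. n3.wid = -2  [d.live * 3 - 35]
7. n3.cnt = 30  [d.live + 19]
8. n6.val = 9  [terminal]
9. n7.depth = 1  [terminal]
10. n8.wid = false  [terminal]
11. n5.live = 20  [b.val + 11]
12. n5.wid = 30  [(if e.wid then b.val else g.depth) + 29]
13. n5.cnt = 24  [b.val * 3 - 3]
14. n2.acc = -8  [D₀.cnt + D₁.cnt - 62]
15. n2.hot = "vu"  ["vu"]
16. n9.hot = true  [C.acc > -9]
17. n10.idx = 28  [28]
18. n11.live = -6  [terminal]
19. n12.cnt = 6  [terminal]
20. n13.live = 21  [terminal]
21. n10.key = false  [f.cnt > 6]
22. n10.tag = true  [f.cnt > 5]
23. n15.val = 4  [terminal]
24. n14.live = 2  [b.val - 2]
25. n14.wid = -8  [-8]
26. n14.cnt = -3  [b.val - 7]
27. n9.fin = 7  [D.wid + 15]
28. n0.ok = true  [C.acc == -8]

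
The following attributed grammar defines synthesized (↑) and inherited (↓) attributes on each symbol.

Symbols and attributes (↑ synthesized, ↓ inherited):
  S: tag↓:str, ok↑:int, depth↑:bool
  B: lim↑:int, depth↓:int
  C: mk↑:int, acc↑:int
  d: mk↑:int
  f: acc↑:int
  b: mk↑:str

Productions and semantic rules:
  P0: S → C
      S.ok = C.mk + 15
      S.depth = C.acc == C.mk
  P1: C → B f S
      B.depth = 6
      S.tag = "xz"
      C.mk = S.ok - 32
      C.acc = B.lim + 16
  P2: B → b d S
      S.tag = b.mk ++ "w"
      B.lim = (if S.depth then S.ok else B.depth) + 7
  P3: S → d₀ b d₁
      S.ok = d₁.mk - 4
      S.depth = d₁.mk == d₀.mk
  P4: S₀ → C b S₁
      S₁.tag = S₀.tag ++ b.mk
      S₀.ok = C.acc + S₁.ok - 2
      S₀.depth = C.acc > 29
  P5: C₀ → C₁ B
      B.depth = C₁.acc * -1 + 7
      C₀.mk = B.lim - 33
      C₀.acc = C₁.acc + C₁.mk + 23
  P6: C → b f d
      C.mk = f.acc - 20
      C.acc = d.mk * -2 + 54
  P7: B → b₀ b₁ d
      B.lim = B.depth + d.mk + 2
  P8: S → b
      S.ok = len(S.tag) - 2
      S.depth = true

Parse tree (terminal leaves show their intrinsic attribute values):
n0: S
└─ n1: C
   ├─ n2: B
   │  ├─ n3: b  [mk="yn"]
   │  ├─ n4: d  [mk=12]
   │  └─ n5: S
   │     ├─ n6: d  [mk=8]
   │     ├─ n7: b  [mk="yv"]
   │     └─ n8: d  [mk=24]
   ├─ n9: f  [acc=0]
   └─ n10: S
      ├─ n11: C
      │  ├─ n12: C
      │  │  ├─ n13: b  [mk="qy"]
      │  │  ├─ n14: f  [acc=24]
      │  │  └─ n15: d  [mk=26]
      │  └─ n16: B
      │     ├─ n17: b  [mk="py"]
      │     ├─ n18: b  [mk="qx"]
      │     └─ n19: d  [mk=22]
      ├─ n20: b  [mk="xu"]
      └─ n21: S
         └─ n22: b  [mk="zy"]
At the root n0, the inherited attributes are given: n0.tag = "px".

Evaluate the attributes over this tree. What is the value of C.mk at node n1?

-3

1. n0.tag = "px"  [given at root]
2. n2.depth = 6  [6]
3. n3.mk = "yn"  [terminal]
4. n4.mk = 12  [terminal]
5. n5.tag = "ynw"  [b.mk ++ "w"]
6. n6.mk = 8  [terminal]
7. n7.mk = "yv"  [terminal]
8. n8.mk = 24  [terminal]
9. n5.ok = 20  [d₁.mk - 4]
10. n5.depth = false  [d₁.mk == d₀.mk]
11. n2.lim = 13  [(if S.depth then S.ok else B.depth) + 7]
12. n9.acc = 0  [terminal]
13. n10.tag = "xz"  ["xz"]
14. n13.mk = "qy"  [terminal]
15. n14.acc = 24  [terminal]
16. n15.mk = 26  [terminal]
17. n12.mk = 4  [f.acc - 20]
18. n12.acc = 2  [d.mk * -2 + 54]
19. n16.depth = 5  [C₁.acc * -1 + 7]
20. n17.mk = "py"  [terminal]
21. n18.mk = "qx"  [terminal]
22. n19.mk = 22  [terminal]
23. n16.lim = 29  [B.depth + d.mk + 2]
24. n11.mk = -4  [B.lim - 33]
25. n11.acc = 29  [C₁.acc + C₁.mk + 23]
26. n20.mk = "xu"  [terminal]
27. n21.tag = "xzxu"  [S₀.tag ++ b.mk]
28. n22.mk = "zy"  [terminal]
29. n21.ok = 2  [len(S.tag) - 2]
30. n21.depth = true  [true]
31. n10.ok = 29  [C.acc + S₁.ok - 2]
32. n10.depth = false  [C.acc > 29]
33. n1.mk = -3  [S.ok - 32]
34. n1.acc = 29  [B.lim + 16]
35. n0.ok = 12  [C.mk + 15]
36. n0.depth = false  [C.acc == C.mk]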